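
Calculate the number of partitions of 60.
966467

p(n) counts ways to write n as a sum of positive integers (order ignored).
Euler's pentagonal recurrence: p(k) = p(k-1) + p(k-2) - p(k-5) - p(k-7) + p(k-12) + p(k-15) - ... (offsets j(3j∓1)/2, signs ++--, p(0)=1, p(<0)=0).
DP table for k = 0..59: p(0)=1, p(1)=1, p(2)=2, p(3)=3, p(4)=5, p(5)=7, p(6)=11, p(7)=15, p(8)=22, p(9)=30, p(10)=42, p(11)=56, p(12)=77, p(13)=101, p(14)=135, p(15)=176, p(16)=231, p(17)=297, p(18)=385, p(19)=490, p(20)=627, p(21)=792, p(22)=1002, p(23)=1255, p(24)=1575, p(25)=1958, p(26)=2436, p(27)=3010, p(28)=3718, p(29)=4565, p(30)=5604, p(31)=6842, p(32)=8349, p(33)=10143, p(34)=12310, p(35)=14883, p(36)=17977, p(37)=21637, p(38)=26015, p(39)=31185, p(40)=37338, p(41)=44583, p(42)=53174, p(43)=63261, p(44)=75175, p(45)=89134, p(46)=105558, p(47)=124754, p(48)=147273, p(49)=173525, p(50)=204226, p(51)=239943, p(52)=281589, p(53)=329931, p(54)=386155, p(55)=451276, p(56)=526823, p(57)=614154, p(58)=715220, p(59)=831820.
Final step: p(60) = p(59) + p(58) - p(55) - p(53) + p(48) + p(45) - p(38) - p(34) + p(25) + p(20) - p(9) - p(3)
= 831820 + 715220 - 451276 - 329931 + 147273 + 89134 - 26015 - 12310 + 1958 + 627 - 30 - 3
= 966467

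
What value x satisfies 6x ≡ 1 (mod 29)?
5

gcd(6, 29) = 1, so the inverse exists.
Extended Euclidean algorithm on (29, 6):
29 = 4 × 6 + 5  ⟹  5 = (1)·29 + (-4)·6
6 = 1 × 5 + 1  ⟹  1 = (-1)·29 + (5)·6
So (5)·6 ≡ 1 (mod 29), i.e. 6^(-1) ≡ 5 (mod 29).
Check: 6 × 5 = 30 ≡ 1 (mod 29)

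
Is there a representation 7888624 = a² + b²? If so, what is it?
Not possible

Factorization: 7888624 = 2^4 × 79^3
By Fermat: n is sum of two squares iff every prime p ≡ 3 (mod 4) appears to even power.
Prime(s) ≡ 3 (mod 4) with odd exponent: [(79, 3)]
Therefore 7888624 cannot be expressed as a² + b².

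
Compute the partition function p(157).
80630964769

p(n) counts ways to write n as a sum of positive integers (order ignored).
Euler's pentagonal recurrence: p(k) = p(k-1) + p(k-2) - p(k-5) - p(k-7) + p(k-12) + p(k-15) - ... (offsets j(3j∓1)/2, signs ++--, p(0)=1, p(<0)=0).
DP table for k = 0..156: p(0)=1, p(1)=1, p(2)=2, p(3)=3, p(4)=5, p(5)=7, p(6)=11, p(7)=15, p(8)=22, p(9)=30, p(10)=42, p(11)=56, p(12)=77, p(13)=101, p(14)=135, p(15)=176, p(16)=231, p(17)=297, p(18)=385, p(19)=490, p(20)=627, p(21)=792, p(22)=1002, p(23)=1255, p(24)=1575, p(25)=1958, p(26)=2436, p(27)=3010, p(28)=3718, p(29)=4565, p(30)=5604, p(31)=6842, p(32)=8349, p(33)=10143, p(34)=12310, p(35)=14883, p(36)=17977, p(37)=21637, p(38)=26015, p(39)=31185, p(40)=37338, p(41)=44583, p(42)=53174, p(43)=63261, p(44)=75175, p(45)=89134, p(46)=105558, p(47)=124754, p(48)=147273, p(49)=173525, p(50)=204226, p(51)=239943, p(52)=281589, p(53)=329931, p(54)=386155, p(55)=451276, p(56)=526823, p(57)=614154, p(58)=715220, p(59)=831820, p(60)=966467, p(61)=1121505, p(62)=1300156, p(63)=1505499, p(64)=1741630, p(65)=2012558, p(66)=2323520, p(67)=2679689, p(68)=3087735, p(69)=3554345, p(70)=4087968, p(71)=4697205, p(72)=5392783, p(73)=6185689, p(74)=7089500, p(75)=8118264, p(76)=9289091, p(77)=10619863, p(78)=12132164, p(79)=13848650, p(80)=15796476, p(81)=18004327, p(82)=20506255, p(83)=23338469, p(84)=26543660, p(85)=30167357, p(86)=34262962, p(87)=38887673, p(88)=44108109, p(89)=49995925, p(90)=56634173, p(91)=64112359, p(92)=72533807, p(93)=82010177, p(94)=92669720, p(95)=104651419, p(96)=118114304, p(97)=133230930, p(98)=150198136, p(99)=169229875, p(100)=190569292, p(101)=214481126, p(102)=241265379, p(103)=271248950, p(104)=304801365, p(105)=342325709, p(106)=384276336, p(107)=431149389, p(108)=483502844, p(109)=541946240, p(110)=607163746, p(111)=679903203, p(112)=761002156, p(113)=851376628, p(114)=952050665, p(115)=1064144451, p(116)=1188908248, p(117)=1327710076, p(118)=1482074143, p(119)=1653668665, p(120)=1844349560, p(121)=2056148051, p(122)=2291320912, p(123)=2552338241, p(124)=2841940500, p(125)=3163127352, p(126)=3519222692, p(127)=3913864295, p(128)=4351078600, p(129)=4835271870, p(130)=5371315400, p(131)=5964539504, p(132)=6620830889, p(133)=7346629512, p(134)=8149040695, p(135)=9035836076, p(136)=10015581680, p(137)=11097645016, p(138)=12292341831, p(139)=13610949895, p(140)=15065878135, p(141)=16670689208, p(142)=18440293320, p(143)=20390982757, p(144)=22540654445, p(145)=24908858009, p(146)=27517052599, p(147)=30388671978, p(148)=33549419497, p(149)=37027355200, p(150)=40853235313, p(151)=45060624582, p(152)=49686288421, p(153)=54770336324, p(154)=60356673280, p(155)=66493182097, p(156)=73232243759.
Final step: p(157) = p(156) + p(155) - p(152) - p(150) + p(145) + p(142) - p(135) - p(131) + p(122) + p(117) - p(106) - p(100) + p(87) + p(80) - p(65) - p(57) + p(40) + p(31) - p(12) - p(2)
= 73232243759 + 66493182097 - 49686288421 - 40853235313 + 24908858009 + 18440293320 - 9035836076 - 5964539504 + 2291320912 + 1327710076 - 384276336 - 190569292 + 38887673 + 15796476 - 2012558 - 614154 + 37338 + 6842 - 77 - 2
= 80630964769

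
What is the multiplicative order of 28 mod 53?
13

53 is prime, so ord(28) divides φ(53) = 52.
Divisors of 52: 1, 2, 4, 13, 26, 52.
Repeated squaring: 28^1 ≡ 28, 28^2 ≡ 42, 28^4 ≡ 15, 28^8 ≡ 13, 28^16 ≡ 10, 28^32 ≡ 47 (mod 53).
Test 28^d mod 53 for each divisor d in increasing order:
28^1 ≡ 28
28^2 ≡ 42
28^4 ≡ 15
28^13 = 28^8·28^4·28^1 ≡ 1  ← first divisor giving 1
The order is 13.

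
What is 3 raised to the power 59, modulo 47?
36

Repeated squaring. Binary of 59 = 111011.
3^1 ≡ 3 (mod 47); 3^2 ≡ 9 (mod 47); 3^4 ≡ 34 (mod 47); 3^8 ≡ 28 (mod 47); 3^16 ≡ 32 (mod 47); 3^32 ≡ 37 (mod 47)
3^59 = 3^1 × 3^2 × 3^8 × 3^16 × 3^32 ≡ 36 (mod 47)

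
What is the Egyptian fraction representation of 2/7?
1/4 + 1/28

Greedy algorithm:
2/7: ceiling(7/2) = 4, use 1/4
1/28: ceiling(28/1) = 28, use 1/28
Result: 2/7 = 1/4 + 1/28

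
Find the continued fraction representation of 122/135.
[0; 1, 9, 2, 1, 1, 2]

Euclidean algorithm steps:
122 = 0 × 135 + 122
135 = 1 × 122 + 13
122 = 9 × 13 + 5
13 = 2 × 5 + 3
5 = 1 × 3 + 2
3 = 1 × 2 + 1
2 = 2 × 1 + 0
Continued fraction: [0; 1, 9, 2, 1, 1, 2]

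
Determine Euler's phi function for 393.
260

393 = 3 × 131
φ(n) = n × ∏(1 - 1/p) for each prime p dividing n
φ(393) = 393 × (1 - 1/3) × (1 - 1/131) = 260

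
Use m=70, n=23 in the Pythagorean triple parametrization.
(4371, 3220, 5429)

Euclid's formula: a = m² - n², b = 2mn, c = m² + n²
m = 70, n = 23
a = 70² - 23² = 4900 - 529 = 4371
b = 2 × 70 × 23 = 3220
c = 70² + 23² = 4900 + 529 = 5429
Verification: 4371² + 3220² = 19105641 + 10368400 = 29474041 = 5429² ✓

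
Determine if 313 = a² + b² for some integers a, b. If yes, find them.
12² + 13² (a=12, b=13)

Factorization: 313 = 313
By Fermat: n is sum of two squares iff every prime p ≡ 3 (mod 4) appears to even power.
All primes ≡ 3 (mod 4) appear to even power.
Search a = 0, 1, 2, … for 313 - a² a perfect square: first hit at a = 12: 313 - 144 = 169 = 13².
313 = 12² + 13² = 144 + 169 ✓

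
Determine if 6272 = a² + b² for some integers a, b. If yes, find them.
56² + 56² (a=56, b=56)

Factorization: 6272 = 2^7 × 7^2
By Fermat: n is sum of two squares iff every prime p ≡ 3 (mod 4) appears to even power.
All primes ≡ 3 (mod 4) appear to even power.
Search a = 0, 1, 2, … for 6272 - a² a perfect square: first hit at a = 56: 6272 - 3136 = 3136 = 56².
6272 = 56² + 56² = 3136 + 3136 ✓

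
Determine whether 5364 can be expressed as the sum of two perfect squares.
42² + 60² (a=42, b=60)

Factorization: 5364 = 2^2 × 3^2 × 149
By Fermat: n is sum of two squares iff every prime p ≡ 3 (mod 4) appears to even power.
All primes ≡ 3 (mod 4) appear to even power.
Search a = 0, 1, 2, … for 5364 - a² a perfect square: first hit at a = 42: 5364 - 1764 = 3600 = 60².
5364 = 42² + 60² = 1764 + 3600 ✓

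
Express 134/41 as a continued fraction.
[3; 3, 1, 2, 1, 2]

Euclidean algorithm steps:
134 = 3 × 41 + 11
41 = 3 × 11 + 8
11 = 1 × 8 + 3
8 = 2 × 3 + 2
3 = 1 × 2 + 1
2 = 2 × 1 + 0
Continued fraction: [3; 3, 1, 2, 1, 2]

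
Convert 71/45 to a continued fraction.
[1; 1, 1, 2, 1, 2, 2]

Euclidean algorithm steps:
71 = 1 × 45 + 26
45 = 1 × 26 + 19
26 = 1 × 19 + 7
19 = 2 × 7 + 5
7 = 1 × 5 + 2
5 = 2 × 2 + 1
2 = 2 × 1 + 0
Continued fraction: [1; 1, 1, 2, 1, 2, 2]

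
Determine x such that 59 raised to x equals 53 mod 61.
3

Baby-step giant-step with step n = ⌈√61⌉ = 8.
Baby steps 59^j mod 61 (j:value) for j=0..7: 0:1, 1:59, 2:4, 3:53, 4:16, 5:29, 6:3, 7:55.
h = 53 is already in the table at j=3, so x = 3.
Check: 59^3 ≡ 53 (mod 61).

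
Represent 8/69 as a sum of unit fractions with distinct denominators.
1/9 + 1/207

Greedy algorithm:
8/69: ceiling(69/8) = 9, use 1/9
1/207: ceiling(207/1) = 207, use 1/207
Result: 8/69 = 1/9 + 1/207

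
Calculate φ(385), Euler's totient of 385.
240

385 = 5 × 7 × 11
φ(n) = n × ∏(1 - 1/p) for each prime p dividing n
φ(385) = 385 × (1 - 1/5) × (1 - 1/7) × (1 - 1/11) = 240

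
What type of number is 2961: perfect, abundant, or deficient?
deficient

Proper divisors of 2961: sum = 1 + 3 + 7 + 9 + 21 + 47 + 63 + 141 + 329 + 423 + 987 = 2031
Since 2031 < 2961, 2961 is deficient.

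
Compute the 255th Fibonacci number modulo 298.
166

Matrix identity: Q^n = [[F_(n+1), F_n], [F_n, F_(n-1)]] with Q = [[1,1],[1,0]].
n = 255 = 11111111₂. Square-and-multiply, entries mod 298:
Q^1 = [[1,1],[1,0]]
Q^3 = (Q^1)²·Q = [[3,2],[2,1]]
Q^7 = (Q^3)²·Q = [[21,13],[13,8]]
Q^15 = (Q^7)²·Q = [[93,14],[14,79]]
Q^31 = (Q^15)²·Q = [[227,203],[203,24]]
Q^63 = (Q^31)²·Q = [[55,60],[60,293]]
Q^127 = (Q^63)²·Q = [[89,69],[69,20]]
Q^255 = (Q^127)²·Q = [[237,166],[166,71]]
F_255 mod 298 = Q^255[0][1] = 166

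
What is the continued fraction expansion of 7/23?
[0; 3, 3, 2]

Euclidean algorithm steps:
7 = 0 × 23 + 7
23 = 3 × 7 + 2
7 = 3 × 2 + 1
2 = 2 × 1 + 0
Continued fraction: [0; 3, 3, 2]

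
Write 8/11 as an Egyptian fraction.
1/2 + 1/5 + 1/37 + 1/4070

Greedy algorithm:
8/11: ceiling(11/8) = 2, use 1/2
5/22: ceiling(22/5) = 5, use 1/5
3/110: ceiling(110/3) = 37, use 1/37
1/4070: ceiling(4070/1) = 4070, use 1/4070
Result: 8/11 = 1/2 + 1/5 + 1/37 + 1/4070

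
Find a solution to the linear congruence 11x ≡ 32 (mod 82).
x ≡ 70 (mod 82)

gcd(11, 82) = 1, which divides 32, so solutions exist.
Find 11^(-1) mod 82 by the extended Euclidean algorithm:
82 = 7 × 11 + 5  ⟹  5 = (1)·82 + (-7)·11
11 = 2 × 5 + 1  ⟹  1 = (-2)·82 + (15)·11
So (15)·11 ≡ 1 (mod 82), i.e. 11^(-1) ≡ 15 (mod 82).
x ≡ 15 × 32 = 480 ≡ 70 (mod 82).
Check: 11 × 70 = 770 ≡ 32 (mod 82).
Unique solution: x ≡ 70 (mod 82)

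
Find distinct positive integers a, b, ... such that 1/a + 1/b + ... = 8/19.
1/3 + 1/12 + 1/228

Greedy algorithm:
8/19: ceiling(19/8) = 3, use 1/3
5/57: ceiling(57/5) = 12, use 1/12
1/228: ceiling(228/1) = 228, use 1/228
Result: 8/19 = 1/3 + 1/12 + 1/228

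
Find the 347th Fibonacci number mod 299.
89

Matrix identity: Q^n = [[F_(n+1), F_n], [F_n, F_(n-1)]] with Q = [[1,1],[1,0]].
n = 347 = 101011011₂. Square-and-multiply, entries mod 299:
Q^1 = [[1,1],[1,0]]
Q^2 = (Q^1)² = [[2,1],[1,1]]
Q^5 = (Q^2)²·Q = [[8,5],[5,3]]
Q^10 = (Q^5)² = [[89,55],[55,34]]
Q^21 = (Q^10)²·Q = [[70,182],[182,187]]
Q^43 = (Q^21)²·Q = [[181,51],[51,130]]
Q^86 = (Q^43)² = [[80,14],[14,66]]
Q^173 = (Q^86)²·Q = [[268,18],[18,250]]
Q^347 = (Q^173)²·Q = [[144,89],[89,55]]
F_347 mod 299 = Q^347[0][1] = 89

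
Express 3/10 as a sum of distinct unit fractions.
1/4 + 1/20

Greedy algorithm:
3/10: ceiling(10/3) = 4, use 1/4
1/20: ceiling(20/1) = 20, use 1/20
Result: 3/10 = 1/4 + 1/20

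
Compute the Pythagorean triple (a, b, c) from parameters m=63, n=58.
(605, 7308, 7333)

Euclid's formula: a = m² - n², b = 2mn, c = m² + n²
m = 63, n = 58
a = 63² - 58² = 3969 - 3364 = 605
b = 2 × 63 × 58 = 7308
c = 63² + 58² = 3969 + 3364 = 7333
Verification: 605² + 7308² = 366025 + 53406864 = 53772889 = 7333² ✓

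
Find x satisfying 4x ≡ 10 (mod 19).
x ≡ 12 (mod 19)

gcd(4, 19) = 1, which divides 10, so solutions exist.
Find 4^(-1) mod 19 by the extended Euclidean algorithm:
19 = 4 × 4 + 3  ⟹  3 = (1)·19 + (-4)·4
4 = 1 × 3 + 1  ⟹  1 = (-1)·19 + (5)·4
So (5)·4 ≡ 1 (mod 19), i.e. 4^(-1) ≡ 5 (mod 19).
x ≡ 5 × 10 = 50 ≡ 12 (mod 19).
Check: 4 × 12 = 48 ≡ 10 (mod 19).
Unique solution: x ≡ 12 (mod 19)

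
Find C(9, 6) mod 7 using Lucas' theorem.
0

Using Lucas' theorem:
Write n=9 and k=6 in base 7:
n in base 7: [1, 2]
k in base 7: [0, 6]
C(9,6) mod 7 = ∏ C(n_i, k_i) mod 7
Digit binomials (mod 7): C(1,0) = 1; C(2,6) = 0 (k_i > n_i)
Product: 1 × 0 = 0 ≡ 0 (mod 7)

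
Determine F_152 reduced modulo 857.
200

Matrix identity: Q^n = [[F_(n+1), F_n], [F_n, F_(n-1)]] with Q = [[1,1],[1,0]].
n = 152 = 10011000₂. Square-and-multiply, entries mod 857:
Q^1 = [[1,1],[1,0]]
Q^2 = (Q^1)² = [[2,1],[1,1]]
Q^4 = (Q^2)² = [[5,3],[3,2]]
Q^9 = (Q^4)²·Q = [[55,34],[34,21]]
Q^19 = (Q^9)²·Q = [[766,753],[753,13]]
Q^38 = (Q^19)² = [[243,399],[399,701]]
Q^76 = (Q^38)² = [[572,433],[433,139]]
Q^152 = (Q^76)² = [[473,200],[200,273]]
F_152 mod 857 = Q^152[0][1] = 200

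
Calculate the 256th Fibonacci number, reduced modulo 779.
3

Matrix identity: Q^n = [[F_(n+1), F_n], [F_n, F_(n-1)]] with Q = [[1,1],[1,0]].
n = 256 = 100000000₂. Square-and-multiply, entries mod 779:
Q^1 = [[1,1],[1,0]]
Q^2 = (Q^1)² = [[2,1],[1,1]]
Q^4 = (Q^2)² = [[5,3],[3,2]]
Q^8 = (Q^4)² = [[34,21],[21,13]]
Q^16 = (Q^8)² = [[39,208],[208,610]]
Q^32 = (Q^16)² = [[382,225],[225,157]]
Q^64 = (Q^32)² = [[241,530],[530,490]]
Q^128 = (Q^64)² = [[116,267],[267,628]]
Q^256 = (Q^128)² = [[613,3],[3,610]]
F_256 mod 779 = Q^256[0][1] = 3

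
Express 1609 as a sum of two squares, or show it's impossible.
3² + 40² (a=3, b=40)

Factorization: 1609 = 1609
By Fermat: n is sum of two squares iff every prime p ≡ 3 (mod 4) appears to even power.
All primes ≡ 3 (mod 4) appear to even power.
Search a = 0, 1, 2, … for 1609 - a² a perfect square: first hit at a = 3: 1609 - 9 = 1600 = 40².
1609 = 3² + 40² = 9 + 1600 ✓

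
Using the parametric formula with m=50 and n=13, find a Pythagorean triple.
(2331, 1300, 2669)

Euclid's formula: a = m² - n², b = 2mn, c = m² + n²
m = 50, n = 13
a = 50² - 13² = 2500 - 169 = 2331
b = 2 × 50 × 13 = 1300
c = 50² + 13² = 2500 + 169 = 2669
Verification: 2331² + 1300² = 5433561 + 1690000 = 7123561 = 2669² ✓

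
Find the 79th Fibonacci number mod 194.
87

Matrix identity: Q^n = [[F_(n+1), F_n], [F_n, F_(n-1)]] with Q = [[1,1],[1,0]].
n = 79 = 1001111₂. Square-and-multiply, entries mod 194:
Q^1 = [[1,1],[1,0]]
Q^2 = (Q^1)² = [[2,1],[1,1]]
Q^4 = (Q^2)² = [[5,3],[3,2]]
Q^9 = (Q^4)²·Q = [[55,34],[34,21]]
Q^19 = (Q^9)²·Q = [[169,107],[107,62]]
Q^39 = (Q^19)²·Q = [[125,46],[46,79]]
Q^79 = (Q^39)²·Q = [[159,87],[87,72]]
F_79 mod 194 = Q^79[0][1] = 87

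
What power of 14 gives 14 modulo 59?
1

Baby-step giant-step with step n = ⌈√59⌉ = 8.
Baby steps 14^j mod 59 (j:value) for j=0..7: 0:1, 1:14, 2:19, 3:30, 4:7, 5:39, 6:15, 7:33.
h = 14 is already in the table at j=1, so x = 1.
Check: 14^1 ≡ 14 (mod 59).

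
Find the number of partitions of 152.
49686288421

p(n) counts ways to write n as a sum of positive integers (order ignored).
Euler's pentagonal recurrence: p(k) = p(k-1) + p(k-2) - p(k-5) - p(k-7) + p(k-12) + p(k-15) - ... (offsets j(3j∓1)/2, signs ++--, p(0)=1, p(<0)=0).
DP table for k = 0..151: p(0)=1, p(1)=1, p(2)=2, p(3)=3, p(4)=5, p(5)=7, p(6)=11, p(7)=15, p(8)=22, p(9)=30, p(10)=42, p(11)=56, p(12)=77, p(13)=101, p(14)=135, p(15)=176, p(16)=231, p(17)=297, p(18)=385, p(19)=490, p(20)=627, p(21)=792, p(22)=1002, p(23)=1255, p(24)=1575, p(25)=1958, p(26)=2436, p(27)=3010, p(28)=3718, p(29)=4565, p(30)=5604, p(31)=6842, p(32)=8349, p(33)=10143, p(34)=12310, p(35)=14883, p(36)=17977, p(37)=21637, p(38)=26015, p(39)=31185, p(40)=37338, p(41)=44583, p(42)=53174, p(43)=63261, p(44)=75175, p(45)=89134, p(46)=105558, p(47)=124754, p(48)=147273, p(49)=173525, p(50)=204226, p(51)=239943, p(52)=281589, p(53)=329931, p(54)=386155, p(55)=451276, p(56)=526823, p(57)=614154, p(58)=715220, p(59)=831820, p(60)=966467, p(61)=1121505, p(62)=1300156, p(63)=1505499, p(64)=1741630, p(65)=2012558, p(66)=2323520, p(67)=2679689, p(68)=3087735, p(69)=3554345, p(70)=4087968, p(71)=4697205, p(72)=5392783, p(73)=6185689, p(74)=7089500, p(75)=8118264, p(76)=9289091, p(77)=10619863, p(78)=12132164, p(79)=13848650, p(80)=15796476, p(81)=18004327, p(82)=20506255, p(83)=23338469, p(84)=26543660, p(85)=30167357, p(86)=34262962, p(87)=38887673, p(88)=44108109, p(89)=49995925, p(90)=56634173, p(91)=64112359, p(92)=72533807, p(93)=82010177, p(94)=92669720, p(95)=104651419, p(96)=118114304, p(97)=133230930, p(98)=150198136, p(99)=169229875, p(100)=190569292, p(101)=214481126, p(102)=241265379, p(103)=271248950, p(104)=304801365, p(105)=342325709, p(106)=384276336, p(107)=431149389, p(108)=483502844, p(109)=541946240, p(110)=607163746, p(111)=679903203, p(112)=761002156, p(113)=851376628, p(114)=952050665, p(115)=1064144451, p(116)=1188908248, p(117)=1327710076, p(118)=1482074143, p(119)=1653668665, p(120)=1844349560, p(121)=2056148051, p(122)=2291320912, p(123)=2552338241, p(124)=2841940500, p(125)=3163127352, p(126)=3519222692, p(127)=3913864295, p(128)=4351078600, p(129)=4835271870, p(130)=5371315400, p(131)=5964539504, p(132)=6620830889, p(133)=7346629512, p(134)=8149040695, p(135)=9035836076, p(136)=10015581680, p(137)=11097645016, p(138)=12292341831, p(139)=13610949895, p(140)=15065878135, p(141)=16670689208, p(142)=18440293320, p(143)=20390982757, p(144)=22540654445, p(145)=24908858009, p(146)=27517052599, p(147)=30388671978, p(148)=33549419497, p(149)=37027355200, p(150)=40853235313, p(151)=45060624582.
Final step: p(152) = p(151) + p(150) - p(147) - p(145) + p(140) + p(137) - p(130) - p(126) + p(117) + p(112) - p(101) - p(95) + p(82) + p(75) - p(60) - p(52) + p(35) + p(26) - p(7)
= 45060624582 + 40853235313 - 30388671978 - 24908858009 + 15065878135 + 11097645016 - 5371315400 - 3519222692 + 1327710076 + 761002156 - 214481126 - 104651419 + 20506255 + 8118264 - 966467 - 281589 + 14883 + 2436 - 15
= 49686288421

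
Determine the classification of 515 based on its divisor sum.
deficient

Proper divisors of 515: sum = 1 + 5 + 103 = 109
Since 109 < 515, 515 is deficient.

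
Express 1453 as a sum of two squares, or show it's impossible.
3² + 38² (a=3, b=38)

Factorization: 1453 = 1453
By Fermat: n is sum of two squares iff every prime p ≡ 3 (mod 4) appears to even power.
All primes ≡ 3 (mod 4) appear to even power.
Search a = 0, 1, 2, … for 1453 - a² a perfect square: first hit at a = 3: 1453 - 9 = 1444 = 38².
1453 = 3² + 38² = 9 + 1444 ✓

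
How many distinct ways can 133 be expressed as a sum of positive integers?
7346629512

p(n) counts ways to write n as a sum of positive integers (order ignored).
Euler's pentagonal recurrence: p(k) = p(k-1) + p(k-2) - p(k-5) - p(k-7) + p(k-12) + p(k-15) - ... (offsets j(3j∓1)/2, signs ++--, p(0)=1, p(<0)=0).
DP table for k = 0..132: p(0)=1, p(1)=1, p(2)=2, p(3)=3, p(4)=5, p(5)=7, p(6)=11, p(7)=15, p(8)=22, p(9)=30, p(10)=42, p(11)=56, p(12)=77, p(13)=101, p(14)=135, p(15)=176, p(16)=231, p(17)=297, p(18)=385, p(19)=490, p(20)=627, p(21)=792, p(22)=1002, p(23)=1255, p(24)=1575, p(25)=1958, p(26)=2436, p(27)=3010, p(28)=3718, p(29)=4565, p(30)=5604, p(31)=6842, p(32)=8349, p(33)=10143, p(34)=12310, p(35)=14883, p(36)=17977, p(37)=21637, p(38)=26015, p(39)=31185, p(40)=37338, p(41)=44583, p(42)=53174, p(43)=63261, p(44)=75175, p(45)=89134, p(46)=105558, p(47)=124754, p(48)=147273, p(49)=173525, p(50)=204226, p(51)=239943, p(52)=281589, p(53)=329931, p(54)=386155, p(55)=451276, p(56)=526823, p(57)=614154, p(58)=715220, p(59)=831820, p(60)=966467, p(61)=1121505, p(62)=1300156, p(63)=1505499, p(64)=1741630, p(65)=2012558, p(66)=2323520, p(67)=2679689, p(68)=3087735, p(69)=3554345, p(70)=4087968, p(71)=4697205, p(72)=5392783, p(73)=6185689, p(74)=7089500, p(75)=8118264, p(76)=9289091, p(77)=10619863, p(78)=12132164, p(79)=13848650, p(80)=15796476, p(81)=18004327, p(82)=20506255, p(83)=23338469, p(84)=26543660, p(85)=30167357, p(86)=34262962, p(87)=38887673, p(88)=44108109, p(89)=49995925, p(90)=56634173, p(91)=64112359, p(92)=72533807, p(93)=82010177, p(94)=92669720, p(95)=104651419, p(96)=118114304, p(97)=133230930, p(98)=150198136, p(99)=169229875, p(100)=190569292, p(101)=214481126, p(102)=241265379, p(103)=271248950, p(104)=304801365, p(105)=342325709, p(106)=384276336, p(107)=431149389, p(108)=483502844, p(109)=541946240, p(110)=607163746, p(111)=679903203, p(112)=761002156, p(113)=851376628, p(114)=952050665, p(115)=1064144451, p(116)=1188908248, p(117)=1327710076, p(118)=1482074143, p(119)=1653668665, p(120)=1844349560, p(121)=2056148051, p(122)=2291320912, p(123)=2552338241, p(124)=2841940500, p(125)=3163127352, p(126)=3519222692, p(127)=3913864295, p(128)=4351078600, p(129)=4835271870, p(130)=5371315400, p(131)=5964539504, p(132)=6620830889.
Final step: p(133) = p(132) + p(131) - p(128) - p(126) + p(121) + p(118) - p(111) - p(107) + p(98) + p(93) - p(82) - p(76) + p(63) + p(56) - p(41) - p(33) + p(16) + p(7)
= 6620830889 + 5964539504 - 4351078600 - 3519222692 + 2056148051 + 1482074143 - 679903203 - 431149389 + 150198136 + 82010177 - 20506255 - 9289091 + 1505499 + 526823 - 44583 - 10143 + 231 + 15
= 7346629512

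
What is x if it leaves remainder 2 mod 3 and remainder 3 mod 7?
17

Using Chinese Remainder Theorem:
M = 3 × 7 = 21
M1 = 7, M2 = 3
y1 = 7^(-1) mod 3 = 1
y2 = 3^(-1) mod 7 = 5
x = (2×7×1 + 3×3×5) mod 21 = 17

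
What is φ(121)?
110

121 = 11^2
φ(n) = n × ∏(1 - 1/p) for each prime p dividing n
φ(121) = 121 × (1 - 1/11) = 110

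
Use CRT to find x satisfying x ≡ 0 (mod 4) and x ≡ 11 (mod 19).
68

Using Chinese Remainder Theorem:
M = 4 × 19 = 76
M1 = 19, M2 = 4
y1 = 19^(-1) mod 4 = 3
y2 = 4^(-1) mod 19 = 5
x = (0×19×3 + 11×4×5) mod 76 = 68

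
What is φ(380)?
144

380 = 2^2 × 5 × 19
φ(n) = n × ∏(1 - 1/p) for each prime p dividing n
φ(380) = 380 × (1 - 1/2) × (1 - 1/5) × (1 - 1/19) = 144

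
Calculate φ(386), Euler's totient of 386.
192

386 = 2 × 193
φ(n) = n × ∏(1 - 1/p) for each prime p dividing n
φ(386) = 386 × (1 - 1/2) × (1 - 1/193) = 192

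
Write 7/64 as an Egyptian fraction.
1/10 + 1/107 + 1/34240

Greedy algorithm:
7/64: ceiling(64/7) = 10, use 1/10
3/320: ceiling(320/3) = 107, use 1/107
1/34240: ceiling(34240/1) = 34240, use 1/34240
Result: 7/64 = 1/10 + 1/107 + 1/34240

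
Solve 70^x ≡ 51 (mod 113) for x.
74

Baby-step giant-step with step n = ⌈√113⌉ = 11.
Baby steps 70^j mod 113 (j:value) for j=0..10: 0:1, 1:70, 2:41, 3:45, 4:99, 5:37, 6:104, 7:48, 8:83, 9:47, 10:13.
Giant-step multiplier: 70^(-11) ≡ 70^(112-11) = 70^101 ≡ 19 (mod 113).
Giant steps γ_i = 51·19^i mod 113: γ_0=51, γ_1=65, γ_2=105, γ_3=74, γ_4=50, γ_5=46, γ_6=83 (in table at j=8).
x = i·n + j = 6·11 + 8 = 74.
Check: 70^74 ≡ 51 (mod 113).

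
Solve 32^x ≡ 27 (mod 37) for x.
30

Baby-step giant-step with step n = ⌈√37⌉ = 7.
Baby steps 32^j mod 37 (j:value) for j=0..6: 0:1, 1:32, 2:25, 3:23, 4:33, 5:20, 6:11.
Giant-step multiplier: 32^(-7) ≡ 32^(36-7) = 32^29 ≡ 2 (mod 37).
Giant steps γ_i = 27·2^i mod 37: γ_0=27, γ_1=17, γ_2=34, γ_3=31, γ_4=25 (in table at j=2).
x = i·n + j = 4·7 + 2 = 30.
Check: 32^30 ≡ 27 (mod 37).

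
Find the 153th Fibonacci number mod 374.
68

Matrix identity: Q^n = [[F_(n+1), F_n], [F_n, F_(n-1)]] with Q = [[1,1],[1,0]].
n = 153 = 10011001₂. Square-and-multiply, entries mod 374:
Q^1 = [[1,1],[1,0]]
Q^2 = (Q^1)² = [[2,1],[1,1]]
Q^4 = (Q^2)² = [[5,3],[3,2]]
Q^9 = (Q^4)²·Q = [[55,34],[34,21]]
Q^19 = (Q^9)²·Q = [[33,67],[67,340]]
Q^38 = (Q^19)² = [[342,307],[307,35]]
Q^76 = (Q^38)² = [[277,173],[173,104]]
Q^153 = (Q^76)²·Q = [[157,68],[68,89]]
F_153 mod 374 = Q^153[0][1] = 68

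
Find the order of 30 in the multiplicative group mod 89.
88

89 is prime, so ord(30) divides φ(89) = 88.
Divisors of 88: 1, 2, 4, 8, 11, 22, 44, 88.
Repeated squaring: 30^1 ≡ 30, 30^2 ≡ 10, 30^4 ≡ 11, 30^8 ≡ 32, 30^16 ≡ 45, 30^32 ≡ 67, 30^64 ≡ 39 (mod 89).
Test 30^d mod 89 for each divisor d in increasing order:
30^1 ≡ 30
30^2 ≡ 10
30^4 ≡ 11
30^8 ≡ 32
30^11 = 30^8·30^2·30^1 ≡ 77
30^22 = 30^16·30^4·30^2 ≡ 55
30^44 = 30^32·30^8·30^4 ≡ 88
30^88 = 30^64·30^16·30^8 ≡ 1  ← first divisor giving 1
The order is 88.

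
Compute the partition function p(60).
966467

p(n) counts ways to write n as a sum of positive integers (order ignored).
Euler's pentagonal recurrence: p(k) = p(k-1) + p(k-2) - p(k-5) - p(k-7) + p(k-12) + p(k-15) - ... (offsets j(3j∓1)/2, signs ++--, p(0)=1, p(<0)=0).
DP table for k = 0..59: p(0)=1, p(1)=1, p(2)=2, p(3)=3, p(4)=5, p(5)=7, p(6)=11, p(7)=15, p(8)=22, p(9)=30, p(10)=42, p(11)=56, p(12)=77, p(13)=101, p(14)=135, p(15)=176, p(16)=231, p(17)=297, p(18)=385, p(19)=490, p(20)=627, p(21)=792, p(22)=1002, p(23)=1255, p(24)=1575, p(25)=1958, p(26)=2436, p(27)=3010, p(28)=3718, p(29)=4565, p(30)=5604, p(31)=6842, p(32)=8349, p(33)=10143, p(34)=12310, p(35)=14883, p(36)=17977, p(37)=21637, p(38)=26015, p(39)=31185, p(40)=37338, p(41)=44583, p(42)=53174, p(43)=63261, p(44)=75175, p(45)=89134, p(46)=105558, p(47)=124754, p(48)=147273, p(49)=173525, p(50)=204226, p(51)=239943, p(52)=281589, p(53)=329931, p(54)=386155, p(55)=451276, p(56)=526823, p(57)=614154, p(58)=715220, p(59)=831820.
Final step: p(60) = p(59) + p(58) - p(55) - p(53) + p(48) + p(45) - p(38) - p(34) + p(25) + p(20) - p(9) - p(3)
= 831820 + 715220 - 451276 - 329931 + 147273 + 89134 - 26015 - 12310 + 1958 + 627 - 30 - 3
= 966467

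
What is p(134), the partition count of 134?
8149040695

p(n) counts ways to write n as a sum of positive integers (order ignored).
Euler's pentagonal recurrence: p(k) = p(k-1) + p(k-2) - p(k-5) - p(k-7) + p(k-12) + p(k-15) - ... (offsets j(3j∓1)/2, signs ++--, p(0)=1, p(<0)=0).
DP table for k = 0..133: p(0)=1, p(1)=1, p(2)=2, p(3)=3, p(4)=5, p(5)=7, p(6)=11, p(7)=15, p(8)=22, p(9)=30, p(10)=42, p(11)=56, p(12)=77, p(13)=101, p(14)=135, p(15)=176, p(16)=231, p(17)=297, p(18)=385, p(19)=490, p(20)=627, p(21)=792, p(22)=1002, p(23)=1255, p(24)=1575, p(25)=1958, p(26)=2436, p(27)=3010, p(28)=3718, p(29)=4565, p(30)=5604, p(31)=6842, p(32)=8349, p(33)=10143, p(34)=12310, p(35)=14883, p(36)=17977, p(37)=21637, p(38)=26015, p(39)=31185, p(40)=37338, p(41)=44583, p(42)=53174, p(43)=63261, p(44)=75175, p(45)=89134, p(46)=105558, p(47)=124754, p(48)=147273, p(49)=173525, p(50)=204226, p(51)=239943, p(52)=281589, p(53)=329931, p(54)=386155, p(55)=451276, p(56)=526823, p(57)=614154, p(58)=715220, p(59)=831820, p(60)=966467, p(61)=1121505, p(62)=1300156, p(63)=1505499, p(64)=1741630, p(65)=2012558, p(66)=2323520, p(67)=2679689, p(68)=3087735, p(69)=3554345, p(70)=4087968, p(71)=4697205, p(72)=5392783, p(73)=6185689, p(74)=7089500, p(75)=8118264, p(76)=9289091, p(77)=10619863, p(78)=12132164, p(79)=13848650, p(80)=15796476, p(81)=18004327, p(82)=20506255, p(83)=23338469, p(84)=26543660, p(85)=30167357, p(86)=34262962, p(87)=38887673, p(88)=44108109, p(89)=49995925, p(90)=56634173, p(91)=64112359, p(92)=72533807, p(93)=82010177, p(94)=92669720, p(95)=104651419, p(96)=118114304, p(97)=133230930, p(98)=150198136, p(99)=169229875, p(100)=190569292, p(101)=214481126, p(102)=241265379, p(103)=271248950, p(104)=304801365, p(105)=342325709, p(106)=384276336, p(107)=431149389, p(108)=483502844, p(109)=541946240, p(110)=607163746, p(111)=679903203, p(112)=761002156, p(113)=851376628, p(114)=952050665, p(115)=1064144451, p(116)=1188908248, p(117)=1327710076, p(118)=1482074143, p(119)=1653668665, p(120)=1844349560, p(121)=2056148051, p(122)=2291320912, p(123)=2552338241, p(124)=2841940500, p(125)=3163127352, p(126)=3519222692, p(127)=3913864295, p(128)=4351078600, p(129)=4835271870, p(130)=5371315400, p(131)=5964539504, p(132)=6620830889, p(133)=7346629512.
Final step: p(134) = p(133) + p(132) - p(129) - p(127) + p(122) + p(119) - p(112) - p(108) + p(99) + p(94) - p(83) - p(77) + p(64) + p(57) - p(42) - p(34) + p(17) + p(8)
= 7346629512 + 6620830889 - 4835271870 - 3913864295 + 2291320912 + 1653668665 - 761002156 - 483502844 + 169229875 + 92669720 - 23338469 - 10619863 + 1741630 + 614154 - 53174 - 12310 + 297 + 22
= 8149040695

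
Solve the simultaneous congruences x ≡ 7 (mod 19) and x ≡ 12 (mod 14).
26

Using Chinese Remainder Theorem:
M = 19 × 14 = 266
M1 = 14, M2 = 19
y1 = 14^(-1) mod 19 = 15
y2 = 19^(-1) mod 14 = 3
x = (7×14×15 + 12×19×3) mod 266 = 26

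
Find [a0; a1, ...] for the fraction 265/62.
[4; 3, 1, 1, 1, 5]

Euclidean algorithm steps:
265 = 4 × 62 + 17
62 = 3 × 17 + 11
17 = 1 × 11 + 6
11 = 1 × 6 + 5
6 = 1 × 5 + 1
5 = 5 × 1 + 0
Continued fraction: [4; 3, 1, 1, 1, 5]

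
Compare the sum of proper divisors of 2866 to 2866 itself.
deficient

Proper divisors of 2866: sum = 1 + 2 + 1433 = 1436
Since 1436 < 2866, 2866 is deficient.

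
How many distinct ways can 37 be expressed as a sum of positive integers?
21637

p(n) counts ways to write n as a sum of positive integers (order ignored).
Euler's pentagonal recurrence: p(k) = p(k-1) + p(k-2) - p(k-5) - p(k-7) + p(k-12) + p(k-15) - ... (offsets j(3j∓1)/2, signs ++--, p(0)=1, p(<0)=0).
DP table for k = 0..36: p(0)=1, p(1)=1, p(2)=2, p(3)=3, p(4)=5, p(5)=7, p(6)=11, p(7)=15, p(8)=22, p(9)=30, p(10)=42, p(11)=56, p(12)=77, p(13)=101, p(14)=135, p(15)=176, p(16)=231, p(17)=297, p(18)=385, p(19)=490, p(20)=627, p(21)=792, p(22)=1002, p(23)=1255, p(24)=1575, p(25)=1958, p(26)=2436, p(27)=3010, p(28)=3718, p(29)=4565, p(30)=5604, p(31)=6842, p(32)=8349, p(33)=10143, p(34)=12310, p(35)=14883, p(36)=17977.
Final step: p(37) = p(36) + p(35) - p(32) - p(30) + p(25) + p(22) - p(15) - p(11) + p(2)
= 17977 + 14883 - 8349 - 5604 + 1958 + 1002 - 176 - 56 + 2
= 21637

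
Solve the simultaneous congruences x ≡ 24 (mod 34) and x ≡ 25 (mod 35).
1180

Using Chinese Remainder Theorem:
M = 34 × 35 = 1190
M1 = 35, M2 = 34
y1 = 35^(-1) mod 34 = 1
y2 = 34^(-1) mod 35 = 34
x = (24×35×1 + 25×34×34) mod 1190 = 1180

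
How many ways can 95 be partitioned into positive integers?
104651419

p(n) counts ways to write n as a sum of positive integers (order ignored).
Euler's pentagonal recurrence: p(k) = p(k-1) + p(k-2) - p(k-5) - p(k-7) + p(k-12) + p(k-15) - ... (offsets j(3j∓1)/2, signs ++--, p(0)=1, p(<0)=0).
DP table for k = 0..94: p(0)=1, p(1)=1, p(2)=2, p(3)=3, p(4)=5, p(5)=7, p(6)=11, p(7)=15, p(8)=22, p(9)=30, p(10)=42, p(11)=56, p(12)=77, p(13)=101, p(14)=135, p(15)=176, p(16)=231, p(17)=297, p(18)=385, p(19)=490, p(20)=627, p(21)=792, p(22)=1002, p(23)=1255, p(24)=1575, p(25)=1958, p(26)=2436, p(27)=3010, p(28)=3718, p(29)=4565, p(30)=5604, p(31)=6842, p(32)=8349, p(33)=10143, p(34)=12310, p(35)=14883, p(36)=17977, p(37)=21637, p(38)=26015, p(39)=31185, p(40)=37338, p(41)=44583, p(42)=53174, p(43)=63261, p(44)=75175, p(45)=89134, p(46)=105558, p(47)=124754, p(48)=147273, p(49)=173525, p(50)=204226, p(51)=239943, p(52)=281589, p(53)=329931, p(54)=386155, p(55)=451276, p(56)=526823, p(57)=614154, p(58)=715220, p(59)=831820, p(60)=966467, p(61)=1121505, p(62)=1300156, p(63)=1505499, p(64)=1741630, p(65)=2012558, p(66)=2323520, p(67)=2679689, p(68)=3087735, p(69)=3554345, p(70)=4087968, p(71)=4697205, p(72)=5392783, p(73)=6185689, p(74)=7089500, p(75)=8118264, p(76)=9289091, p(77)=10619863, p(78)=12132164, p(79)=13848650, p(80)=15796476, p(81)=18004327, p(82)=20506255, p(83)=23338469, p(84)=26543660, p(85)=30167357, p(86)=34262962, p(87)=38887673, p(88)=44108109, p(89)=49995925, p(90)=56634173, p(91)=64112359, p(92)=72533807, p(93)=82010177, p(94)=92669720.
Final step: p(95) = p(94) + p(93) - p(90) - p(88) + p(83) + p(80) - p(73) - p(69) + p(60) + p(55) - p(44) - p(38) + p(25) + p(18) - p(3)
= 92669720 + 82010177 - 56634173 - 44108109 + 23338469 + 15796476 - 6185689 - 3554345 + 966467 + 451276 - 75175 - 26015 + 1958 + 385 - 3
= 104651419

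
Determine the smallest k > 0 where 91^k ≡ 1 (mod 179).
178

179 is prime, so ord(91) divides φ(179) = 178.
Divisors of 178: 1, 2, 89, 178.
Repeated squaring: 91^1 ≡ 91, 91^2 ≡ 47, 91^4 ≡ 61, 91^8 ≡ 141, 91^16 ≡ 12, 91^32 ≡ 144, 91^64 ≡ 151, 91^128 ≡ 68 (mod 179).
Test 91^d mod 179 for each divisor d in increasing order:
91^1 ≡ 91
91^2 ≡ 47
91^89 = 91^64·91^16·91^8·91^1 ≡ 178
91^178 = 91^128·91^32·91^16·91^2 ≡ 1  ← first divisor giving 1
The order is 178.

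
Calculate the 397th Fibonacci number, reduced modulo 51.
35

Matrix identity: Q^n = [[F_(n+1), F_n], [F_n, F_(n-1)]] with Q = [[1,1],[1,0]].
n = 397 = 110001101₂. Square-and-multiply, entries mod 51:
Q^1 = [[1,1],[1,0]]
Q^3 = (Q^1)²·Q = [[3,2],[2,1]]
Q^6 = (Q^3)² = [[13,8],[8,5]]
Q^12 = (Q^6)² = [[29,42],[42,38]]
Q^24 = (Q^12)² = [[4,9],[9,46]]
Q^49 = (Q^24)²·Q = [[37,46],[46,42]]
Q^99 = (Q^49)²·Q = [[30,17],[17,13]]
Q^198 = (Q^99)² = [[16,17],[17,50]]
Q^397 = (Q^198)²·Q = [[35,35],[35,0]]
F_397 mod 51 = Q^397[0][1] = 35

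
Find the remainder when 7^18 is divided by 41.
5

Repeated squaring. Binary of 18 = 10010.
7^1 ≡ 7 (mod 41); 7^2 ≡ 8 (mod 41); 7^4 ≡ 23 (mod 41); 7^8 ≡ 37 (mod 41); 7^16 ≡ 16 (mod 41)
7^18 = 7^2 × 7^16 ≡ 5 (mod 41)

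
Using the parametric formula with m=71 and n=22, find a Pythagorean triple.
(4557, 3124, 5525)

Euclid's formula: a = m² - n², b = 2mn, c = m² + n²
m = 71, n = 22
a = 71² - 22² = 5041 - 484 = 4557
b = 2 × 71 × 22 = 3124
c = 71² + 22² = 5041 + 484 = 5525
Verification: 4557² + 3124² = 20766249 + 9759376 = 30525625 = 5525² ✓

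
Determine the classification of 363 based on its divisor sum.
deficient

Proper divisors of 363: sum = 1 + 3 + 11 + 33 + 121 = 169
Since 169 < 363, 363 is deficient.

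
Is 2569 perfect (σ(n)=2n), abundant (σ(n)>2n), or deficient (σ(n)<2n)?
deficient

Proper divisors of 2569: sum = 1 + 7 + 367 = 375
Since 375 < 2569, 2569 is deficient.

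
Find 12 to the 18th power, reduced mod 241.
25

Repeated squaring. Binary of 18 = 10010.
12^1 ≡ 12 (mod 241); 12^2 ≡ 144 (mod 241); 12^4 ≡ 10 (mod 241); 12^8 ≡ 100 (mod 241); 12^16 ≡ 119 (mod 241)
12^18 = 12^2 × 12^16 ≡ 25 (mod 241)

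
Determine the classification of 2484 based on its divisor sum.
abundant

Proper divisors of 2484: sum = 1 + 2 + 3 + 4 + 6 + 9 + 12 + 18 + ... + 414 + 621 + 828 + 1242 (23 divisors) = 4236
Since 4236 > 2484, 2484 is abundant.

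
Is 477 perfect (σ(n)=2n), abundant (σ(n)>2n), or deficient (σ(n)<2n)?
deficient

Proper divisors of 477: sum = 1 + 3 + 9 + 53 + 159 = 225
Since 225 < 477, 477 is deficient.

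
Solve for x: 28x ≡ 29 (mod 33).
x ≡ 14 (mod 33)

gcd(28, 33) = 1, which divides 29, so solutions exist.
Find 28^(-1) mod 33 by the extended Euclidean algorithm:
33 = 1 × 28 + 5  ⟹  5 = (1)·33 + (-1)·28
28 = 5 × 5 + 3  ⟹  3 = (-5)·33 + (6)·28
5 = 1 × 3 + 2  ⟹  2 = (6)·33 + (-7)·28
3 = 1 × 2 + 1  ⟹  1 = (-11)·33 + (13)·28
So (13)·28 ≡ 1 (mod 33), i.e. 28^(-1) ≡ 13 (mod 33).
x ≡ 13 × 29 = 377 ≡ 14 (mod 33).
Check: 28 × 14 = 392 ≡ 29 (mod 33).
Unique solution: x ≡ 14 (mod 33)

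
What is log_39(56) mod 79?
13

Baby-step giant-step with step n = ⌈√79⌉ = 9.
Baby steps 39^j mod 79 (j:value) for j=0..8: 0:1, 1:39, 2:20, 3:69, 4:5, 5:37, 6:21, 7:29, 8:25.
Giant-step multiplier: 39^(-9) ≡ 39^(78-9) = 39^69 ≡ 41 (mod 79).
Giant steps γ_i = 56·41^i mod 79: γ_0=56, γ_1=5 (in table at j=4).
x = i·n + j = 1·9 + 4 = 13.
Check: 39^13 ≡ 56 (mod 79).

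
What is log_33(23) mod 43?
10

Baby-step giant-step with step n = ⌈√43⌉ = 7.
Baby steps 33^j mod 43 (j:value) for j=0..6: 0:1, 1:33, 2:14, 3:32, 4:24, 5:18, 6:35.
Giant-step multiplier: 33^(-7) ≡ 33^(42-7) = 33^35 ≡ 7 (mod 43).
Giant steps γ_i = 23·7^i mod 43: γ_0=23, γ_1=32 (in table at j=3).
x = i·n + j = 1·7 + 3 = 10.
Check: 33^10 ≡ 23 (mod 43).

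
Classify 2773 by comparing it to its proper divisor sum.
deficient

Proper divisors of 2773: sum = 1 + 47 + 59 = 107
Since 107 < 2773, 2773 is deficient.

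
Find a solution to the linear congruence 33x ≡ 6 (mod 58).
x ≡ 16 (mod 58)

gcd(33, 58) = 1, which divides 6, so solutions exist.
Find 33^(-1) mod 58 by the extended Euclidean algorithm:
58 = 1 × 33 + 25  ⟹  25 = (1)·58 + (-1)·33
33 = 1 × 25 + 8  ⟹  8 = (-1)·58 + (2)·33
25 = 3 × 8 + 1  ⟹  1 = (4)·58 + (-7)·33
So (-7)·33 ≡ 1 (mod 58), i.e. 33^(-1) ≡ -7 ≡ 51 (mod 58).
x ≡ 51 × 6 = 306 ≡ 16 (mod 58).
Check: 33 × 16 = 528 ≡ 6 (mod 58).
Unique solution: x ≡ 16 (mod 58)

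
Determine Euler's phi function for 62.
30

62 = 2 × 31
φ(n) = n × ∏(1 - 1/p) for each prime p dividing n
φ(62) = 62 × (1 - 1/2) × (1 - 1/31) = 30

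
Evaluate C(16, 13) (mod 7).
0

Using Lucas' theorem:
Write n=16 and k=13 in base 7:
n in base 7: [2, 2]
k in base 7: [1, 6]
C(16,13) mod 7 = ∏ C(n_i, k_i) mod 7
Digit binomials (mod 7): C(2,1) = 2; C(2,6) = 0 (k_i > n_i)
Product: 2 × 0 = 0 ≡ 0 (mod 7)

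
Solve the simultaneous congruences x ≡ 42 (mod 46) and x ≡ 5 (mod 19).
594

Using Chinese Remainder Theorem:
M = 46 × 19 = 874
M1 = 19, M2 = 46
y1 = 19^(-1) mod 46 = 17
y2 = 46^(-1) mod 19 = 12
x = (42×19×17 + 5×46×12) mod 874 = 594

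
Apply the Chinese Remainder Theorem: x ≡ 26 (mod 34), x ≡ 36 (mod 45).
1386

Using Chinese Remainder Theorem:
M = 34 × 45 = 1530
M1 = 45, M2 = 34
y1 = 45^(-1) mod 34 = 31
y2 = 34^(-1) mod 45 = 4
x = (26×45×31 + 36×34×4) mod 1530 = 1386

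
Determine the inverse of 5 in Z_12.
5

gcd(5, 12) = 1, so the inverse exists.
Extended Euclidean algorithm on (12, 5):
12 = 2 × 5 + 2  ⟹  2 = (1)·12 + (-2)·5
5 = 2 × 2 + 1  ⟹  1 = (-2)·12 + (5)·5
So (5)·5 ≡ 1 (mod 12), i.e. 5^(-1) ≡ 5 (mod 12).
Check: 5 × 5 = 25 ≡ 1 (mod 12)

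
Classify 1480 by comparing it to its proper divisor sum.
abundant

Proper divisors of 1480: sum = 1 + 2 + 4 + 5 + 8 + 10 + 20 + 37 + 40 + 74 + 148 + 185 + 296 + 370 + 740 = 1940
Since 1940 > 1480, 1480 is abundant.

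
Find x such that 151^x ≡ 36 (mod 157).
2

Baby-step giant-step with step n = ⌈√157⌉ = 13.
Baby steps 151^j mod 157 (j:value) for j=0..12: 0:1, 1:151, 2:36, 3:98, 4:40, 5:74, 6:27, 7:152, 8:30, 9:134, 10:138, 11:114, 12:101.
h = 36 is already in the table at j=2, so x = 2.
Check: 151^2 ≡ 36 (mod 157).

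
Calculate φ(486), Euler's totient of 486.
162

486 = 2 × 3^5
φ(n) = n × ∏(1 - 1/p) for each prime p dividing n
φ(486) = 486 × (1 - 1/2) × (1 - 1/3) = 162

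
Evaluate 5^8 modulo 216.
97

Repeated squaring. Binary of 8 = 1000.
5^1 ≡ 5 (mod 216); 5^2 ≡ 25 (mod 216); 5^4 ≡ 193 (mod 216); 5^8 ≡ 97 (mod 216)
5^8 = 5^8 ≡ 97 (mod 216)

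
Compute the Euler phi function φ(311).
310

311 = 311
φ(n) = n × ∏(1 - 1/p) for each prime p dividing n
φ(311) = 311 × (1 - 1/311) = 310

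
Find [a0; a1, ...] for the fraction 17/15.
[1; 7, 2]

Euclidean algorithm steps:
17 = 1 × 15 + 2
15 = 7 × 2 + 1
2 = 2 × 1 + 0
Continued fraction: [1; 7, 2]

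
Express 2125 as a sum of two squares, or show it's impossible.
3² + 46² (a=3, b=46)

Factorization: 2125 = 5^3 × 17
By Fermat: n is sum of two squares iff every prime p ≡ 3 (mod 4) appears to even power.
All primes ≡ 3 (mod 4) appear to even power.
Search a = 0, 1, 2, … for 2125 - a² a perfect square: first hit at a = 3: 2125 - 9 = 2116 = 46².
2125 = 3² + 46² = 9 + 2116 ✓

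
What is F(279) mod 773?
537

Matrix identity: Q^n = [[F_(n+1), F_n], [F_n, F_(n-1)]] with Q = [[1,1],[1,0]].
n = 279 = 100010111₂. Square-and-multiply, entries mod 773:
Q^1 = [[1,1],[1,0]]
Q^2 = (Q^1)² = [[2,1],[1,1]]
Q^4 = (Q^2)² = [[5,3],[3,2]]
Q^8 = (Q^4)² = [[34,21],[21,13]]
Q^17 = (Q^8)²·Q = [[265,51],[51,214]]
Q^34 = (Q^17)² = [[164,466],[466,471]]
Q^69 = (Q^34)²·Q = [[408,557],[557,624]]
Q^139 = (Q^69)²·Q = [[257,545],[545,485]]
Q^279 = (Q^139)²·Q = [[648,537],[537,111]]
F_279 mod 773 = Q^279[0][1] = 537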